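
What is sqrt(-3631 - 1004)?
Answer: 3*I*sqrt(515) ≈ 68.081*I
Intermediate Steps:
sqrt(-3631 - 1004) = sqrt(-4635) = 3*I*sqrt(515)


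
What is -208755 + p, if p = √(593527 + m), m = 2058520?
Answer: -208755 + √2652047 ≈ -2.0713e+5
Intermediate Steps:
p = √2652047 (p = √(593527 + 2058520) = √2652047 ≈ 1628.5)
-208755 + p = -208755 + √2652047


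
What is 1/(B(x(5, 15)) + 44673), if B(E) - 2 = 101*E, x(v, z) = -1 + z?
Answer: 1/46089 ≈ 2.1697e-5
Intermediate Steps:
B(E) = 2 + 101*E
1/(B(x(5, 15)) + 44673) = 1/((2 + 101*(-1 + 15)) + 44673) = 1/((2 + 101*14) + 44673) = 1/((2 + 1414) + 44673) = 1/(1416 + 44673) = 1/46089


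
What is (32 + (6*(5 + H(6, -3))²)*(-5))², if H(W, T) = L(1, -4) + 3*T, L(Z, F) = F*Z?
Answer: 3564544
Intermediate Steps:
H(W, T) = -4 + 3*T (H(W, T) = -4*1 + 3*T = -4 + 3*T)
(32 + (6*(5 + H(6, -3))²)*(-5))² = (32 + (6*(5 + (-4 + 3*(-3)))²)*(-5))² = (32 + (6*(5 + (-4 - 9))²)*(-5))² = (32 + (6*(5 - 13)²)*(-5))² = (32 + (6*(-8)²)*(-5))² = (32 + (6*64)*(-5))² = (32 + 384*(-5))² = (32 - 1920)² = (-1888)² = 3564544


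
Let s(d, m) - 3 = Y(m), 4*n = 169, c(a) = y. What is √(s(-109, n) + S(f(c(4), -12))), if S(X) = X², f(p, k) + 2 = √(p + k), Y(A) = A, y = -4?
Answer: √(133 - 64*I)/2 ≈ 5.9224 - 1.3508*I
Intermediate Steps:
c(a) = -4
n = 169/4 (n = (¼)*169 = 169/4 ≈ 42.250)
f(p, k) = -2 + √(k + p) (f(p, k) = -2 + √(p + k) = -2 + √(k + p))
s(d, m) = 3 + m
√(s(-109, n) + S(f(c(4), -12))) = √((3 + 169/4) + (-2 + √(-12 - 4))²) = √(181/4 + (-2 + √(-16))²) = √(181/4 + (-2 + 4*I)²)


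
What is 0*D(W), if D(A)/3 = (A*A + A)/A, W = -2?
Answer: 0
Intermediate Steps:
D(A) = 3*(A + A²)/A (D(A) = 3*((A*A + A)/A) = 3*((A² + A)/A) = 3*((A + A²)/A) = 3*(A + A²)/A)
0*D(W) = 0*(3 + 3*(-2)) = 0*(3 - 6) = 0*(-3) = 0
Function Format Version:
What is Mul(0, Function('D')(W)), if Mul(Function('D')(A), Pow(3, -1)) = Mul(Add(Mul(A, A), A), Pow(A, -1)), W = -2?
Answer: 0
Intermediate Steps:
Function('D')(A) = Mul(3, Pow(A, -1), Add(A, Pow(A, 2))) (Function('D')(A) = Mul(3, Mul(Add(Mul(A, A), A), Pow(A, -1))) = Mul(3, Mul(Add(Pow(A, 2), A), Pow(A, -1))) = Mul(3, Mul(Add(A, Pow(A, 2)), Pow(A, -1))) = Mul(3, Mul(Pow(A, -1), Add(A, Pow(A, 2)))) = Mul(3, Pow(A, -1), Add(A, Pow(A, 2))))
Mul(0, Function('D')(W)) = Mul(0, Add(3, Mul(3, -2))) = Mul(0, Add(3, -6)) = Mul(0, -3) = 0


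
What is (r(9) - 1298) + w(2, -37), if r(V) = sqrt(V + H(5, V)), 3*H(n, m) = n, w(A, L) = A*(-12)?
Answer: -1322 + 4*sqrt(6)/3 ≈ -1318.7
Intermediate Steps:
w(A, L) = -12*A
H(n, m) = n/3
r(V) = sqrt(5/3 + V) (r(V) = sqrt(V + (1/3)*5) = sqrt(V + 5/3) = sqrt(5/3 + V))
(r(9) - 1298) + w(2, -37) = (sqrt(15 + 9*9)/3 - 1298) - 12*2 = (sqrt(15 + 81)/3 - 1298) - 24 = (sqrt(96)/3 - 1298) - 24 = ((4*sqrt(6))/3 - 1298) - 24 = (4*sqrt(6)/3 - 1298) - 24 = (-1298 + 4*sqrt(6)/3) - 24 = -1322 + 4*sqrt(6)/3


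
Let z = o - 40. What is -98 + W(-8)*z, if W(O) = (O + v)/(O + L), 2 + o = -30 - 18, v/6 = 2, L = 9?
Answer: -458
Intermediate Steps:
v = 12 (v = 6*2 = 12)
o = -50 (o = -2 + (-30 - 18) = -2 - 48 = -50)
z = -90 (z = -50 - 40 = -90)
W(O) = (12 + O)/(9 + O) (W(O) = (O + 12)/(O + 9) = (12 + O)/(9 + O))
-98 + W(-8)*z = -98 + ((12 - 8)/(9 - 8))*(-90) = -98 + (4/1)*(-90) = -98 + (1*4)*(-90) = -98 + 4*(-90) = -98 - 360 = -458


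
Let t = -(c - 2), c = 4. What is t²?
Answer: 4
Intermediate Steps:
t = -2 (t = -(4 - 2) = -1*2 = -2)
t² = (-2)² = 4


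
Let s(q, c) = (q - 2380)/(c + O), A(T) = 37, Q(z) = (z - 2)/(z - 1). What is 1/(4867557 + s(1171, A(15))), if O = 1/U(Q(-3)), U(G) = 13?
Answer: 482/2346146757 ≈ 2.0544e-7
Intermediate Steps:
Q(z) = (-2 + z)/(-1 + z)
O = 1/13 ≈ 0.076923
s(q, c) = (-2380 + q)/(1/13 + c) (s(q, c) = (q - 2380)/(c + 1/13) = (-2380 + q)/(1/13 + c))
1/(4867557 + s(1171, A(15))) = 1/(4867557 + 13*(-2380 + 1171)/(1 + 13*37)) = 1/(4867557 + 13*(-1209)/(1 + 481)) = 1/(4867557 + 13*(-1209)/482) = 1/(4867557 + 13*(1/482)*(-1209)) = 1/(4867557 - 15717/482) = 1/(2346146757/482) = 482/2346146757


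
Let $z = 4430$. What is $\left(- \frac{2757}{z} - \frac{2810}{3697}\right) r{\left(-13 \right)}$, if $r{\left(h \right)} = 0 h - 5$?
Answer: $\frac{22640929}{3275542} \approx 6.9121$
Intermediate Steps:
$r{\left(h \right)} = -5$ ($r{\left(h \right)} = 0 - 5 = -5$)
$\left(- \frac{2757}{z} - \frac{2810}{3697}\right) r{\left(-13 \right)} = \left(- \frac{2757}{4430} - \frac{2810}{3697}\right) \left(-5\right) = \left(- \frac{22640929}{16377710}\right) \left(-5\right) = \frac{22640929}{3275542}$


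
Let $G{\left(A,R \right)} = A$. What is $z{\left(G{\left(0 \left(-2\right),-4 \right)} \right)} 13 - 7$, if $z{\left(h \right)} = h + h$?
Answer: $-7$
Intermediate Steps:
$z{\left(h \right)} = 2 h$
$z{\left(G{\left(0 \left(-2\right),-4 \right)} \right)} 13 - 7 = 2 \cdot 0 \left(-2\right) 13 - 7 = 2 \cdot 0 \cdot 13 - 7 = 0 \cdot 13 - 7 = 0 - 7 = -7$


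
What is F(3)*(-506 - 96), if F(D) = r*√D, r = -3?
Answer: 1806*√3 ≈ 3128.1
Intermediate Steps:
F(D) = -3*√D
F(3)*(-506 - 96) = (-3*√3)*(-506 - 96) = -3*√3*(-602) = 1806*√3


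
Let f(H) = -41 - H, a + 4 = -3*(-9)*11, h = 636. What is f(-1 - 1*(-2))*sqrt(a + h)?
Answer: -42*sqrt(929) ≈ -1280.1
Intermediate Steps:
a = 293 (a = -4 - 3*(-9)*11 = -4 + 27*11 = -4 + 297 = 293)
f(-1 - 1*(-2))*sqrt(a + h) = (-41 - (-1 - 1*(-2)))*sqrt(293 + 636) = (-41 - (-1 + 2))*sqrt(929) = (-41 - 1*1)*sqrt(929) = (-41 - 1)*sqrt(929) = -42*sqrt(929)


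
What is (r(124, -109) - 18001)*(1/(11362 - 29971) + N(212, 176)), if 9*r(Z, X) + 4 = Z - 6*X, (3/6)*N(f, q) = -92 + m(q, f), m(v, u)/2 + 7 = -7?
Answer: 80011274315/18609 ≈ 4.2996e+6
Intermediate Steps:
m(v, u) = -28 (m(v, u) = -14 + 2*(-7) = -14 - 14 = -28)
N(f, q) = -240 (N(f, q) = 2*(-92 - 28) = 2*(-120) = -240)
r(Z, X) = -4/9 - 2*X/3 + Z/9 (r(Z, X) = -4/9 + (Z - 6*X)/9 = -4/9 + (-2*X/3 + Z/9) = -4/9 - 2*X/3 + Z/9)
(r(124, -109) - 18001)*(1/(11362 - 29971) + N(212, 176)) = ((-4/9 - ⅔*(-109) + (⅑)*124) - 18001)*(1/(11362 - 29971) - 240) = ((-4/9 + 218/3 + 124/9) - 18001)*(1/(-18609) - 240) = (86 - 18001)*(-1/18609 - 240) = -17915*(-4466161/18609) = 80011274315/18609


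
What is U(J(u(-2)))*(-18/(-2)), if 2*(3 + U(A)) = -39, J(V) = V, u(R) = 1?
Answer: -405/2 ≈ -202.50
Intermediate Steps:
U(A) = -45/2 (U(A) = -3 + (½)*(-39) = -3 - 39/2 = -45/2)
U(J(u(-2)))*(-18/(-2)) = -(-405)/(-2) = -(-405)*(-1)/2 = -45/2*9 = -405/2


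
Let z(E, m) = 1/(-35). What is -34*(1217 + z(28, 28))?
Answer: -1448196/35 ≈ -41377.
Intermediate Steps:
z(E, m) = -1/35
-34*(1217 + z(28, 28)) = -34*(1217 - 1/35) = -34*42594/35 = -1448196/35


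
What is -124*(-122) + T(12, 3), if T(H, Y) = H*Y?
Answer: 15164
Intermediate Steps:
-124*(-122) + T(12, 3) = -124*(-122) + 12*3 = 15128 + 36 = 15164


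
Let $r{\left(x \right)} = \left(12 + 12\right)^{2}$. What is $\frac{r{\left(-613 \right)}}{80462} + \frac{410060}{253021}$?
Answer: $\frac{16569993908}{10179287851} \approx 1.6278$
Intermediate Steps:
$r{\left(x \right)} = 576$ ($r{\left(x \right)} = 24^{2} = 576$)
$\frac{r{\left(-613 \right)}}{80462} + \frac{410060}{253021} = \frac{576}{80462} + \frac{410060}{253021} = 576 \cdot \frac{1}{80462} + 410060 \cdot \frac{1}{253021} = \frac{288}{40231} + \frac{410060}{253021} = \frac{16569993908}{10179287851}$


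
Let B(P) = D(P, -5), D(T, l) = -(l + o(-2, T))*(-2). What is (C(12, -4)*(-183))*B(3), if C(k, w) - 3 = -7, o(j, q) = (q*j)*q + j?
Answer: -36600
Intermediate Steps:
o(j, q) = j + j*q**2 (o(j, q) = (j*q)*q + j = j*q**2 + j = j + j*q**2)
D(T, l) = -4 - 4*T**2 + 2*l (D(T, l) = -(l - 2*(1 + T**2))*(-2) = -(l + (-2 - 2*T**2))*(-2) = -(-2 + l - 2*T**2)*(-2) = -(4 - 2*l + 4*T**2) = -4 - 4*T**2 + 2*l)
C(k, w) = -4 (C(k, w) = 3 - 7 = -4)
B(P) = -14 - 4*P**2 (B(P) = -4 - 4*P**2 + 2*(-5) = -4 - 4*P**2 - 10 = -14 - 4*P**2)
(C(12, -4)*(-183))*B(3) = (-4*(-183))*(-14 - 4*3**2) = 732*(-14 - 4*9) = 732*(-14 - 36) = 732*(-50) = -36600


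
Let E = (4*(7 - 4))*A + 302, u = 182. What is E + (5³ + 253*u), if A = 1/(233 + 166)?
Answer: 6180913/133 ≈ 46473.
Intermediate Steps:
A = 1/399 ≈ 0.0025063
E = 40170/133 (E = (4*(7 - 4))*(1/399) + 302 = (4*3)*(1/399) + 302 = 12*(1/399) + 302 = 4/133 + 302 = 40170/133 ≈ 302.03)
E + (5³ + 253*u) = 40170/133 + (5³ + 253*182) = 40170/133 + (125 + 46046) = 40170/133 + 46171 = 6180913/133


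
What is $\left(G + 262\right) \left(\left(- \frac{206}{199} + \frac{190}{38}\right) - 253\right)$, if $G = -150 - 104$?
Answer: $- \frac{396464}{199} \approx -1992.3$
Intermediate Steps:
$G = -254$
$\left(G + 262\right) \left(\left(- \frac{206}{199} + \frac{190}{38}\right) - 253\right) = \left(-254 + 262\right) \left(\left(- \frac{206}{199} + \frac{190}{38}\right) - 253\right) = 8 \left(\left(\left(-206\right) \frac{1}{199} + 190 \cdot \frac{1}{38}\right) - 253\right) = 8 \left(\left(- \frac{206}{199} + 5\right) - 253\right) = 8 \left(\frac{789}{199} - 253\right) = 8 \left(- \frac{49558}{199}\right) = - \frac{396464}{199}$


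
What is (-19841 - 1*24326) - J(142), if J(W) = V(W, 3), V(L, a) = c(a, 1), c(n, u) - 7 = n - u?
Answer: -44176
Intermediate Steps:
c(n, u) = 7 + n - u (c(n, u) = 7 + (n - u) = 7 + n - u)
V(L, a) = 6 + a (V(L, a) = 7 + a - 1*1 = 7 + a - 1 = 6 + a)
J(W) = 9 (J(W) = 6 + 3 = 9)
(-19841 - 1*24326) - J(142) = (-19841 - 1*24326) - 1*9 = (-19841 - 24326) - 9 = -44167 - 9 = -44176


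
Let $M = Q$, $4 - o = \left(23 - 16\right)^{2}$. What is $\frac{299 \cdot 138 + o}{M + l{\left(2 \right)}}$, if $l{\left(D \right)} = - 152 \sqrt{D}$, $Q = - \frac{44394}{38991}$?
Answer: $\frac{3963624685251}{3902664605534} - \frac{264573420908214 \sqrt{2}}{1951332302767} \approx -190.73$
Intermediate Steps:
$Q = - \frac{14798}{12997}$ ($Q = \left(-44394\right) \frac{1}{38991} = - \frac{14798}{12997} \approx -1.1386$)
$o = -45$ ($o = 4 - \left(23 - 16\right)^{2} = 4 - 7^{2} = 4 - 49 = -45$)
$M = - \frac{14798}{12997} \approx -1.1386$
$\frac{299 \cdot 138 + o}{M + l{\left(2 \right)}} = \frac{299 \cdot 138 - 45}{- \frac{14798}{12997} - 152 \sqrt{2}} = \frac{41262 - 45}{- \frac{14798}{12997} - 152 \sqrt{2}} = \frac{41217}{- \frac{14798}{12997} - 152 \sqrt{2}}$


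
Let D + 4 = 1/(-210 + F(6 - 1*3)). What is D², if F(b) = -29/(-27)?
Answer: 510353281/31820881 ≈ 16.038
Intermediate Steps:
F(b) = 29/27 (F(b) = -29*(-1/27) = 29/27)
D = -22591/5641 (D = -4 + 1/(-210 + 29/27) = -4 + 1/(-5641/27) = -4 - 27/5641 = -22591/5641 ≈ -4.0048)
D² = (-22591/5641)² = 510353281/31820881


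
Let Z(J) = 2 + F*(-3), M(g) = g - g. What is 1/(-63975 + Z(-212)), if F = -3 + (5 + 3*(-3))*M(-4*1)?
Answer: -1/63964 ≈ -1.5634e-5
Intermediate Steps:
M(g) = 0
F = -3 (F = -3 + (5 + 3*(-3))*0 = -3 + (5 - 9)*0 = -3 - 4*0 = -3 + 0 = -3)
Z(J) = 11 (Z(J) = 2 - 3*(-3) = 2 + 9 = 11)
1/(-63975 + Z(-212)) = 1/(-63975 + 11) = 1/(-63964) = -1/63964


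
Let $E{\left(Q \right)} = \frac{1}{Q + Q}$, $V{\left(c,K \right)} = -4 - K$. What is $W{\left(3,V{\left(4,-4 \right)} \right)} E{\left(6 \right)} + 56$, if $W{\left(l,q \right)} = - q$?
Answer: $56$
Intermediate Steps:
$E{\left(Q \right)} = \frac{1}{2 Q}$
$W{\left(3,V{\left(4,-4 \right)} \right)} E{\left(6 \right)} + 56 = - (-4 - -4) \frac{1}{2 \cdot 6} + 56 = - (-4 + 4) \frac{1}{2} \cdot \frac{1}{6} + 56 = \left(-1\right) 0 \cdot \frac{1}{12} + 56 = 0 \cdot \frac{1}{12} + 56 = 0 + 56 = 56$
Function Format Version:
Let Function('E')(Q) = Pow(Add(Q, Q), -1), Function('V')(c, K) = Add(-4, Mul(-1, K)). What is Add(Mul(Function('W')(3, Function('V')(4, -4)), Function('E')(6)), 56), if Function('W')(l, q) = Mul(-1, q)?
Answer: 56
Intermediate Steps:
Function('E')(Q) = Mul(Rational(1, 2), Pow(Q, -1)) (Function('E')(Q) = Pow(Mul(2, Q), -1) = Mul(Rational(1, 2), Pow(Q, -1)))
Add(Mul(Function('W')(3, Function('V')(4, -4)), Function('E')(6)), 56) = Add(Mul(Mul(-1, Add(-4, Mul(-1, -4))), Mul(Rational(1, 2), Pow(6, -1))), 56) = Add(Mul(Mul(-1, Add(-4, 4)), Mul(Rational(1, 2), Rational(1, 6))), 56) = Add(Mul(Mul(-1, 0), Rational(1, 12)), 56) = Add(Mul(0, Rational(1, 12)), 56) = Add(0, 56) = 56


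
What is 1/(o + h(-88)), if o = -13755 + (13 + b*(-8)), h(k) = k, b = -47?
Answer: -1/13454 ≈ -7.4327e-5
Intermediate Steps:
o = -13366 (o = -13755 + (13 - 47*(-8)) = -13755 + (13 + 376) = -13755 + 389 = -13366)
1/(o + h(-88)) = 1/(-13366 - 88) = 1/(-13454) = -1/13454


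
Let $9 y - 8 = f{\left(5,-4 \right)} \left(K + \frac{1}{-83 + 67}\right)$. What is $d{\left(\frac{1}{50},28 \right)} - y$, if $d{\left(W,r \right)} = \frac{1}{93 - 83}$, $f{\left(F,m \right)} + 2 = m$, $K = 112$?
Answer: $\frac{26581}{360} \approx 73.836$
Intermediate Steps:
$f{\left(F,m \right)} = -2 + m$
$d{\left(W,r \right)} = \frac{1}{10}$
$y = - \frac{5309}{72}$ ($y = \frac{8}{9} + \frac{\left(-2 - 4\right) \left(112 + \frac{1}{-83 + 67}\right)}{9} = \frac{8}{9} + \frac{\left(-6\right) \left(112 + \frac{1}{-16}\right)}{9} = \frac{8}{9} + \frac{\left(-6\right) \left(112 - \frac{1}{16}\right)}{9} = \frac{8}{9} + \frac{\left(-6\right) \frac{1791}{16}}{9} = \frac{8}{9} + \frac{1}{9} \left(- \frac{5373}{8}\right) = \frac{8}{9} - \frac{597}{8} = - \frac{5309}{72} \approx -73.736$)
$d{\left(\frac{1}{50},28 \right)} - y = \frac{1}{10} - - \frac{5309}{72} = \frac{1}{10} + \frac{5309}{72} = \frac{26581}{360}$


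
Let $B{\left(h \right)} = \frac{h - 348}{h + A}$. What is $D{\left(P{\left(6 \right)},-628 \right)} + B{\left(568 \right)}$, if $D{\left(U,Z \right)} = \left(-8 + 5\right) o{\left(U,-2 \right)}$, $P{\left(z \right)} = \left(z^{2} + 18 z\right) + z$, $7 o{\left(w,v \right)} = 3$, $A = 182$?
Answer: $- \frac{521}{525} \approx -0.99238$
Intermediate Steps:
$o{\left(w,v \right)} = \frac{3}{7}$ ($o{\left(w,v \right)} = \frac{1}{7} \cdot 3 = \frac{3}{7}$)
$P{\left(z \right)} = z^{2} + 19 z$
$D{\left(U,Z \right)} = - \frac{9}{7}$ ($D{\left(U,Z \right)} = \left(-8 + 5\right) \frac{3}{7} = \left(-3\right) \frac{3}{7} = - \frac{9}{7}$)
$B{\left(h \right)} = \frac{-348 + h}{182 + h}$ ($B{\left(h \right)} = \frac{h - 348}{h + 182} = \frac{-348 + h}{182 + h}$)
$D{\left(P{\left(6 \right)},-628 \right)} + B{\left(568 \right)} = - \frac{9}{7} + \frac{-348 + 568}{182 + 568} = - \frac{9}{7} + \frac{1}{750} \cdot 220 = - \frac{9}{7} + \frac{22}{75} = - \frac{521}{525}$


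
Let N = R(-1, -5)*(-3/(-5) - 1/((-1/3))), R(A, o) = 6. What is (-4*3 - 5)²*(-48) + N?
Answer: -69252/5 ≈ -13850.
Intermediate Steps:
N = 108/5 (N = 6*(-3/(-5) - 1/((-1/3))) = 6*(-3*(-⅕) - 1/((-1*⅓))) = 6*(⅗ - 1/(-⅓)) = 6*(⅗ - 1*(-3)) = 6*(⅗ + 3) = 6*(18/5) = 108/5 ≈ 21.600)
(-4*3 - 5)²*(-48) + N = (-4*3 - 5)²*(-48) + 108/5 = (-12 - 5)²*(-48) + 108/5 = (-17)²*(-48) + 108/5 = 289*(-48) + 108/5 = -13872 + 108/5 = -69252/5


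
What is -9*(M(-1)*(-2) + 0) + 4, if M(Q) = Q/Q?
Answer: 22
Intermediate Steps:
M(Q) = 1
-9*(M(-1)*(-2) + 0) + 4 = -9*(1*(-2) + 0) + 4 = -9*(-2 + 0) + 4 = -9*(-2) + 4 = 18 + 4 = 22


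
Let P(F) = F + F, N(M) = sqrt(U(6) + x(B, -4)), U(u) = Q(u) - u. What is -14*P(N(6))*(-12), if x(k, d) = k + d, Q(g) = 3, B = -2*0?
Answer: 336*I*sqrt(7) ≈ 888.97*I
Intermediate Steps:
B = 0
x(k, d) = d + k
U(u) = 3 - u
N(M) = I*sqrt(7) (N(M) = sqrt((3 - 1*6) + (-4 + 0)) = sqrt((3 - 6) - 4) = sqrt(-3 - 4) = sqrt(-7) = I*sqrt(7))
P(F) = 2*F
-14*P(N(6))*(-12) = -28*I*sqrt(7)*(-12) = 336*I*sqrt(7)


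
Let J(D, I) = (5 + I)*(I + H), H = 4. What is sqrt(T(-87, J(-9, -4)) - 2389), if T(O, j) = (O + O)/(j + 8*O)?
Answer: 7*I*sqrt(195)/2 ≈ 48.875*I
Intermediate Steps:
J(D, I) = (4 + I)*(5 + I) (J(D, I) = (5 + I)*(I + 4) = (5 + I)*(4 + I) = (4 + I)*(5 + I))
T(O, j) = 2*O/(j + 8*O) (T(O, j) = (2*O)/(j + 8*O) = 2*O/(j + 8*O))
sqrt(T(-87, J(-9, -4)) - 2389) = sqrt(2*(-87)/((20 + (-4)**2 + 9*(-4)) + 8*(-87)) - 2389) = sqrt(2*(-87)/((20 + 16 - 36) - 696) - 2389) = sqrt(2*(-87)/(0 - 696) - 2389) = sqrt(2*(-87)/(-696) - 2389) = sqrt(2*(-87)*(-1/696) - 2389) = sqrt(1/4 - 2389) = sqrt(-9555/4) = 7*I*sqrt(195)/2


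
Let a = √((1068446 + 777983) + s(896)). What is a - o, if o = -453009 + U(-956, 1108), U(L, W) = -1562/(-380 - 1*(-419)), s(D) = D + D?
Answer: 17668913/39 + √1848221 ≈ 4.5441e+5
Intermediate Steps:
s(D) = 2*D
U(L, W) = -1562/39 (U(L, W) = -1562/(-380 + 419) = -1562/39)
a = √1848221 (a = √((1068446 + 777983) + 2*896) = √(1846429 + 1792) = √1848221 ≈ 1359.5)
o = -17668913/39 (o = -453009 - 1562/39 = -17668913/39 ≈ -4.5305e+5)
a - o = √1848221 - 1*(-17668913/39) = √1848221 + 17668913/39 = 17668913/39 + √1848221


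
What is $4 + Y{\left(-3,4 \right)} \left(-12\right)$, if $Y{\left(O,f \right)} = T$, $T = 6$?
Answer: $-68$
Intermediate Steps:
$Y{\left(O,f \right)} = 6$
$4 + Y{\left(-3,4 \right)} \left(-12\right) = 4 + 6 \left(-12\right) = 4 - 72 = -68$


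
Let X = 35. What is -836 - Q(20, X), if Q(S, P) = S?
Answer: -856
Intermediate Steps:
-836 - Q(20, X) = -836 - 1*20 = -836 - 20 = -856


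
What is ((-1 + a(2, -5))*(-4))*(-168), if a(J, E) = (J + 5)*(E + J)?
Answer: -14784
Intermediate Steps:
a(J, E) = (5 + J)*(E + J)
((-1 + a(2, -5))*(-4))*(-168) = ((-1 + (2**2 + 5*(-5) + 5*2 - 5*2))*(-4))*(-168) = ((-1 + (4 - 25 + 10 - 10))*(-4))*(-168) = ((-1 - 21)*(-4))*(-168) = -22*(-4)*(-168) = 88*(-168) = -14784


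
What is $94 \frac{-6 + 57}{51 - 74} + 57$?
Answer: $- \frac{3483}{23} \approx -151.43$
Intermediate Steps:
$94 \frac{-6 + 57}{51 - 74} + 57 = 94 \frac{51}{-23} + 57 = 94 \cdot 51 \left(- \frac{1}{23}\right) + 57 = 94 \left(- \frac{51}{23}\right) + 57 = - \frac{4794}{23} + 57 = - \frac{3483}{23}$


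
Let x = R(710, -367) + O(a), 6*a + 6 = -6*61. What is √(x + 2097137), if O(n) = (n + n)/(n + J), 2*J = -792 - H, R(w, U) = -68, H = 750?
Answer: √29696596217/119 ≈ 1448.1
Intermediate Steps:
J = -771 (J = (-792 - 1*750)/2 = (-792 - 750)/2 = (½)*(-1542) = -771)
a = -62 (a = -1 + (-6*61)/6 = -1 + (⅙)*(-366) = -1 - 61 = -62)
O(n) = 2*n/(-771 + n) (O(n) = (n + n)/(n - 771) = (2*n)/(-771 + n) = 2*n/(-771 + n))
x = -56520/833 (x = -68 + 2*(-62)/(-771 - 62) = -68 + 2*(-62)/(-833) = -68 + 2*(-62)*(-1/833) = -68 + 124/833 = -56520/833 ≈ -67.851)
√(x + 2097137) = √(-56520/833 + 2097137) = √(1746858601/833) = √29696596217/119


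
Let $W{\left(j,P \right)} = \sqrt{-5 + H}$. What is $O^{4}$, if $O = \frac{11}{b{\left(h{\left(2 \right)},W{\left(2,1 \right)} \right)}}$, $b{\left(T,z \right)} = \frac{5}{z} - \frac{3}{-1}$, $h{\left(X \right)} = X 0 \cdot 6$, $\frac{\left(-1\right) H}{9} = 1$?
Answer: $\frac{562448656}{\left(42 - 5 i \sqrt{14}\right)^{4}} \approx -13.242 + 125.16 i$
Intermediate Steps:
$H = -9$ ($H = \left(-9\right) 1 = -9$)
$h{\left(X \right)} = 0$ ($h{\left(X \right)} = 0 \cdot 6 = 0$)
$W{\left(j,P \right)} = i \sqrt{14}$ ($W{\left(j,P \right)} = \sqrt{-5 - 9} = \sqrt{-14} = i \sqrt{14}$)
$b{\left(T,z \right)} = 3 + \frac{5}{z}$ ($b{\left(T,z \right)} = \frac{5}{z} - -3 = \frac{5}{z} + 3 = 3 + \frac{5}{z}$)
$O = \frac{11}{3 - \frac{5 i \sqrt{14}}{14}}$ ($O = \frac{11}{3 + \frac{5}{i \sqrt{14}}} = \frac{11}{3 + 5 \left(- \frac{i \sqrt{14}}{14}\right)} = \frac{11}{3 - \frac{5 i \sqrt{14}}{14}} \approx 3.0596 + 1.3629 i$)
$O^{4} = \left(\frac{462}{151} + \frac{55 i \sqrt{14}}{151}\right)^{4}$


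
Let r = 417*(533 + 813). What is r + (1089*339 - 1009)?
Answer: 929444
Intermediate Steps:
r = 561282 (r = 417*1346 = 561282)
r + (1089*339 - 1009) = 561282 + (1089*339 - 1009) = 561282 + (369171 - 1009) = 561282 + 368162 = 929444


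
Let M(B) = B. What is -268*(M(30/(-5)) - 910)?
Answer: 245488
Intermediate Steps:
-268*(M(30/(-5)) - 910) = -268*(30/(-5) - 910) = -268*(30*(-⅕) - 910) = -268*(-6 - 910) = -268*(-916) = 245488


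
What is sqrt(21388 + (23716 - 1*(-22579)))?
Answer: sqrt(67683) ≈ 260.16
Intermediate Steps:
sqrt(21388 + (23716 - 1*(-22579))) = sqrt(21388 + (23716 + 22579)) = sqrt(21388 + 46295) = sqrt(67683)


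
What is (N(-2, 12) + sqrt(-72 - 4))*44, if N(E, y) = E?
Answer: -88 + 88*I*sqrt(19) ≈ -88.0 + 383.58*I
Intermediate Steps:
(N(-2, 12) + sqrt(-72 - 4))*44 = (-2 + sqrt(-72 - 4))*44 = (-2 + sqrt(-76))*44 = (-2 + 2*I*sqrt(19))*44 = -88 + 88*I*sqrt(19)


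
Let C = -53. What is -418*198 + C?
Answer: -82817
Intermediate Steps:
-418*198 + C = -418*198 - 53 = -82764 - 53 = -82817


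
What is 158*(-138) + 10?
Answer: -21794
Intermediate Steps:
158*(-138) + 10 = -21804 + 10 = -21794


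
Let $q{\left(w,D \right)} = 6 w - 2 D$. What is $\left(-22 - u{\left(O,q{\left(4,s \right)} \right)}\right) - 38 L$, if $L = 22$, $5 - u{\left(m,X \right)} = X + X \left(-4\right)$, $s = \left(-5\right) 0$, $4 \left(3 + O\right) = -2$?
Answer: $-935$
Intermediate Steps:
$O = - \frac{7}{2}$ ($O = -3 + \frac{1}{4} \left(-2\right) = -3 - \frac{1}{2} = - \frac{7}{2} \approx -3.5$)
$s = 0$
$q{\left(w,D \right)} = - 2 D + 6 w$
$u{\left(m,X \right)} = 5 + 3 X$ ($u{\left(m,X \right)} = 5 - \left(X + X \left(-4\right)\right) = 5 - \left(X - 4 X\right) = 5 - - 3 X = 5 + 3 X$)
$\left(-22 - u{\left(O,q{\left(4,s \right)} \right)}\right) - 38 L = \left(-22 - \left(5 + 3 \left(\left(-2\right) 0 + 6 \cdot 4\right)\right)\right) - 836 = \left(-22 - \left(5 + 3 \left(0 + 24\right)\right)\right) - 836 = \left(-22 - \left(5 + 3 \cdot 24\right)\right) - 836 = \left(-22 - \left(5 + 72\right)\right) - 836 = \left(-22 - 77\right) - 836 = -99 - 836 = -935$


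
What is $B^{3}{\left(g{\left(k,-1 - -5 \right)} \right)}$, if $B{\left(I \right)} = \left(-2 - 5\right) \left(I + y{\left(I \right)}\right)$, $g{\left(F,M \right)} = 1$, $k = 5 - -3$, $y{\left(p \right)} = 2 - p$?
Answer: $-2744$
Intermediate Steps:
$k = 8$ ($k = 5 + 3 = 8$)
$B{\left(I \right)} = -14$ ($B{\left(I \right)} = \left(-2 - 5\right) \left(I - \left(-2 + I\right)\right) = \left(-7\right) 2 = -14$)
$B^{3}{\left(g{\left(k,-1 - -5 \right)} \right)} = \left(-14\right)^{3} = -2744$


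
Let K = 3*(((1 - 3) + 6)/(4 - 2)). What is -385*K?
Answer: -2310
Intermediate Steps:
K = 6 (K = 3*((-2 + 6)/2) = 3*(4*(½)) = 3*2 = 6)
-385*K = -385*6 = -2310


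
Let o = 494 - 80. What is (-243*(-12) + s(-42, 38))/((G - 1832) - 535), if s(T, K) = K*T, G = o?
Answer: -440/651 ≈ -0.67588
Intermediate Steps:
o = 414
G = 414
(-243*(-12) + s(-42, 38))/((G - 1832) - 535) = (-243*(-12) + 38*(-42))/((414 - 1832) - 535) = (2916 - 1596)/(-1418 - 535) = 1320/(-1953) = 1320*(-1/1953) = -440/651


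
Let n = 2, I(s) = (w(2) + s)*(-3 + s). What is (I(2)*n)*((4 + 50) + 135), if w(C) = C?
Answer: -1512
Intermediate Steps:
I(s) = (-3 + s)*(2 + s) (I(s) = (2 + s)*(-3 + s) = (-3 + s)*(2 + s))
(I(2)*n)*((4 + 50) + 135) = ((-6 + 2**2 - 1*2)*2)*((4 + 50) + 135) = ((-6 + 4 - 2)*2)*(54 + 135) = -4*2*189 = -8*189 = -1512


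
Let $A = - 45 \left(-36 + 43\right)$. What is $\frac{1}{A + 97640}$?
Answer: $\frac{1}{97325} \approx 1.0275 \cdot 10^{-5}$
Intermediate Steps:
$A = -315$ ($A = \left(-45\right) 7 = -315$)
$\frac{1}{A + 97640} = \frac{1}{-315 + 97640} = \frac{1}{97325}$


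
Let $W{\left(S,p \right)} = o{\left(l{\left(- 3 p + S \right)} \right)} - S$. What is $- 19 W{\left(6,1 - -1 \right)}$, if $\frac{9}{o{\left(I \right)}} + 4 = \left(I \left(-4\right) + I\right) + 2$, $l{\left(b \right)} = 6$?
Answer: $\frac{2451}{20} \approx 122.55$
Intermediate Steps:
$o{\left(I \right)} = \frac{9}{-2 - 3 I}$ ($o{\left(I \right)} = \frac{9}{-4 + \left(\left(I \left(-4\right) + I\right) + 2\right)} = \frac{9}{-4 + \left(\left(- 4 I + I\right) + 2\right)} = \frac{9}{-4 - \left(-2 + 3 I\right)} = \frac{9}{-2 - 3 I}$)
$W{\left(S,p \right)} = - \frac{9}{20} - S$ ($W{\left(S,p \right)} = - \frac{9}{2 + 3 \cdot 6} - S = - \frac{9}{2 + 18} - S = - \frac{9}{20} - S$)
$- 19 W{\left(6,1 - -1 \right)} = - 19 \left(- \frac{9}{20} - 6\right) = \left(-19\right) \left(- \frac{129}{20}\right) = \frac{2451}{20}$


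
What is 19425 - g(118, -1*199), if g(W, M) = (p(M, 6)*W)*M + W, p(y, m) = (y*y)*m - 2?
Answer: 5579436435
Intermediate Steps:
p(y, m) = -2 + m*y**2 (p(y, m) = y**2*m - 2 = m*y**2 - 2 = -2 + m*y**2)
g(W, M) = W + M*W*(-2 + 6*M**2) (g(W, M) = ((-2 + 6*M**2)*W)*M + W = (W*(-2 + 6*M**2))*M + W = M*W*(-2 + 6*M**2) + W = W + M*W*(-2 + 6*M**2))
19425 - g(118, -1*199) = 19425 - 118*(1 - (-2)*199 + 6*(-1*199)**3) = 19425 - 118*(1 - 2*(-199) + 6*(-199)**3) = 19425 - 118*(1 + 398 + 6*(-7880599)) = 19425 - 118*(1 + 398 - 47283594) = 19425 - 118*(-47283195) = 19425 - 1*(-5579417010) = 19425 + 5579417010 = 5579436435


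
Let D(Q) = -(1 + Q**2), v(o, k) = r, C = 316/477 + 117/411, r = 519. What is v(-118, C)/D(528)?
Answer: -519/278785 ≈ -0.0018617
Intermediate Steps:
C = 61895/65349 (C = 316*(1/477) + 117*(1/411) = 316/477 + 39/137 = 61895/65349 ≈ 0.94715)
v(o, k) = 519
D(Q) = -1 - Q**2
v(-118, C)/D(528) = 519/(-1 - 1*528**2) = 519/(-1 - 1*278784) = 519/(-1 - 278784) = 519/(-278785) = 519*(-1/278785) = -519/278785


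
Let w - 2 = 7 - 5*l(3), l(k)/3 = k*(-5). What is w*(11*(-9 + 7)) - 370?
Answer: -5518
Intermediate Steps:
l(k) = -15*k (l(k) = 3*(k*(-5)) = 3*(-5*k) = -15*k)
w = 234 (w = 2 + (7 - (-75)*3) = 2 + (7 - 5*(-45)) = 2 + (7 + 225) = 2 + 232 = 234)
w*(11*(-9 + 7)) - 370 = 234*(11*(-9 + 7)) - 370 = 234*(11*(-2)) - 370 = 234*(-22) - 370 = -5148 - 370 = -5518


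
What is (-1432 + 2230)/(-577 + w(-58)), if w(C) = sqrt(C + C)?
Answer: -153482/111015 - 532*I*sqrt(29)/111015 ≈ -1.3825 - 0.025806*I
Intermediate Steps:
w(C) = sqrt(2)*sqrt(C) (w(C) = sqrt(2*C) = sqrt(2)*sqrt(C))
(-1432 + 2230)/(-577 + w(-58)) = (-1432 + 2230)/(-577 + sqrt(2)*sqrt(-58)) = 798/(-577 + sqrt(2)*(I*sqrt(58))) = 798/(-577 + 2*I*sqrt(29))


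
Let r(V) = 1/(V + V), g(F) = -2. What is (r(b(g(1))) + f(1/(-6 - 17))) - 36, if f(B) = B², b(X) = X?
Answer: -76701/2116 ≈ -36.248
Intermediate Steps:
r(V) = 1/(2*V)
(r(b(g(1))) + f(1/(-6 - 17))) - 36 = ((½)/(-2) + (1/(-6 - 17))²) - 36 = ((½)*(-½) + (1/(-23))²) - 36 = (-¼ + (-1/23)²) - 36 = (-¼ + 1/529) - 36 = -525/2116 - 36 = -76701/2116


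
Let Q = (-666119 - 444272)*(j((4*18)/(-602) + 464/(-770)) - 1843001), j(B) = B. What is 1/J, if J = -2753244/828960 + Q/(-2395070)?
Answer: -3557205865400/3039444034276842189 ≈ -1.1703e-6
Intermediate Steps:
Q = 4839860222367543/2365 (Q = (-666119 - 444272)*(((4*18)/(-602) + 464/(-770)) - 1843001) = -1110391*((72*(-1/602) + 464*(-1/770)) - 1843001) = -1110391*((-36/301 - 232/385) - 1843001) = -1110391*(-1708/2365 - 1843001) = -1110391*(-4358699073/2365) = 4839860222367543/2365 ≈ 2.0465e+12)
J = -3039444034276842189/3557205865400 (J = -2753244/828960 + (4839860222367543/2365)/(-2395070) = -2753244*1/828960 + (4839860222367543/2365)*(-1/2395070) = -229437/69080 - 4839860222367543/5664340550 = -3039444034276842189/3557205865400 ≈ -8.5445e+5)
1/J = 1/(-3039444034276842189/3557205865400) = -3557205865400/3039444034276842189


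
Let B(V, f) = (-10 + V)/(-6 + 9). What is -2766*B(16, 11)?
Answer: -5532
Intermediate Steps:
B(V, f) = -10/3 + V/3 (B(V, f) = (-10 + V)/3 = (-10 + V)*(⅓) = -10/3 + V/3)
-2766*B(16, 11) = -2766*(-10/3 + (⅓)*16) = -2766*(-10/3 + 16/3) = -2766*2 = -5532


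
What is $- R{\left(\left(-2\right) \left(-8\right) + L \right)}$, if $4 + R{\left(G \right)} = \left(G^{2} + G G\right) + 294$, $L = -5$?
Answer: $-532$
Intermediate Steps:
$R{\left(G \right)} = 290 + 2 G^{2}$ ($R{\left(G \right)} = -4 + \left(\left(G^{2} + G G\right) + 294\right) = -4 + \left(\left(G^{2} + G^{2}\right) + 294\right) = -4 + \left(2 G^{2} + 294\right) = -4 + \left(294 + 2 G^{2}\right) = 290 + 2 G^{2}$)
$- R{\left(\left(-2\right) \left(-8\right) + L \right)} = - (290 + 2 \left(\left(-2\right) \left(-8\right) - 5\right)^{2}) = - (290 + 2 \left(16 - 5\right)^{2}) = - (290 + 2 \cdot 11^{2}) = - (290 + 2 \cdot 121) = - (290 + 242) = \left(-1\right) 532 = -532$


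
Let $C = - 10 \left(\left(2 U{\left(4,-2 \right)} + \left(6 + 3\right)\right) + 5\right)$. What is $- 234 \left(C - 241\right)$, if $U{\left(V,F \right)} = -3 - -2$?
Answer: $84474$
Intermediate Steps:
$U{\left(V,F \right)} = -1$ ($U{\left(V,F \right)} = -3 + 2 = -1$)
$C = -120$ ($C = - 10 \left(\left(2 \left(-1\right) + \left(6 + 3\right)\right) + 5\right) = - 10 \left(\left(-2 + 9\right) + 5\right) = - 10 \left(7 + 5\right) = \left(-10\right) 12 = -120$)
$- 234 \left(C - 241\right) = - 234 \left(-120 - 241\right) = \left(-234\right) \left(-361\right) = 84474$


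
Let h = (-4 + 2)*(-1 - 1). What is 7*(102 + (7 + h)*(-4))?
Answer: 406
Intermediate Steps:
h = 4 (h = -2*(-2) = 4)
7*(102 + (7 + h)*(-4)) = 7*(102 + (7 + 4)*(-4)) = 7*(102 + 11*(-4)) = 7*(102 - 44) = 7*58 = 406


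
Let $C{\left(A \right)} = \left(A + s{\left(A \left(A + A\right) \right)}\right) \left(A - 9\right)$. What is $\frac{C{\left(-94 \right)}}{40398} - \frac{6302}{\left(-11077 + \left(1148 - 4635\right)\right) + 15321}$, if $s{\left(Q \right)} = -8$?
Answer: $- \frac{41105859}{5096881} \approx -8.0649$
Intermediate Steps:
$C{\left(A \right)} = \left(-9 + A\right) \left(-8 + A\right)$ ($C{\left(A \right)} = \left(A - 8\right) \left(A - 9\right) = \left(-8 + A\right) \left(-9 + A\right) = \left(-9 + A\right) \left(-8 + A\right)$)
$\frac{C{\left(-94 \right)}}{40398} - \frac{6302}{\left(-11077 + \left(1148 - 4635\right)\right) + 15321} = \frac{72 + \left(-94\right)^{2} - -1598}{40398} - \frac{6302}{\left(-11077 + \left(1148 - 4635\right)\right) + 15321} = \left(72 + 8836 + 1598\right) \frac{1}{40398} - \frac{6302}{\left(-11077 + \left(1148 - 4635\right)\right) + 15321} = 10506 \cdot \frac{1}{40398} - \frac{6302}{\left(-11077 - 3487\right) + 15321} = \frac{1751}{6733} - \frac{6302}{-14564 + 15321} = \frac{1751}{6733} - \frac{6302}{757} = - \frac{41105859}{5096881}$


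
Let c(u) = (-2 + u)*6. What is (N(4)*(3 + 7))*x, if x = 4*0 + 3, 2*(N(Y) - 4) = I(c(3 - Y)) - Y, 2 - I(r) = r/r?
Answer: 75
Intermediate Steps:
c(u) = -12 + 6*u
I(r) = 1 (I(r) = 2 - r/r = 2 - 1*1 = 2 - 1 = 1)
N(Y) = 9/2 - Y/2 (N(Y) = 4 + (1 - Y)/2 = 4 + (½ - Y/2) = 9/2 - Y/2)
x = 3 (x = 0 + 3 = 3)
(N(4)*(3 + 7))*x = ((9/2 - ½*4)*(3 + 7))*3 = ((9/2 - 2)*10)*3 = ((5/2)*10)*3 = 25*3 = 75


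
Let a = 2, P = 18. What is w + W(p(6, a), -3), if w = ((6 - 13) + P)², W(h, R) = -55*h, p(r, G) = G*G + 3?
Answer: -264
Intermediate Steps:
p(r, G) = 3 + G² (p(r, G) = G² + 3 = 3 + G²)
w = 121 (w = ((6 - 13) + 18)² = (-7 + 18)² = 11² = 121)
w + W(p(6, a), -3) = 121 - 55*(3 + 2²) = 121 - 55*(3 + 4) = 121 - 55*7 = 121 - 385 = -264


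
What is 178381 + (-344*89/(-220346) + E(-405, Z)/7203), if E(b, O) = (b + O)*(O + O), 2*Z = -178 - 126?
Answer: 20225381045801/113368017 ≈ 1.7840e+5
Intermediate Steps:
Z = -152 (Z = (-178 - 126)/2 = (½)*(-304) = -152)
E(b, O) = 2*O*(O + b) (E(b, O) = (O + b)*(2*O) = 2*O*(O + b))
178381 + (-344*89/(-220346) + E(-405, Z)/7203) = 178381 + (-344*89/(-220346) + (2*(-152)*(-152 - 405))/7203) = 178381 + (-30616*(-1/220346) + (2*(-152)*(-557))*(1/7203)) = 178381 + (15308/110173 + 169328*(1/7203)) = 178381 + (15308/110173 + 169328/7203) = 178381 + 2680805324/113368017 = 20225381045801/113368017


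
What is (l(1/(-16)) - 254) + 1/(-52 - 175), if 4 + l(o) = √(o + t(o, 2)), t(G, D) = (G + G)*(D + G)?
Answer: -58567/227 + I*√78/16 ≈ -258.0 + 0.55198*I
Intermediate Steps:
t(G, D) = 2*G*(D + G) (t(G, D) = (2*G)*(D + G) = 2*G*(D + G))
l(o) = -4 + √(o + 2*o*(2 + o))
(l(1/(-16)) - 254) + 1/(-52 - 175) = ((-4 + √((5 + 2/(-16))/(-16))) - 254) + 1/(-52 - 175) = ((-4 + √(-(5 + 2*(-1/16))/16)) - 254) + 1/(-227) = ((-4 + √(-(5 - ⅛)/16)) - 254) - 1/227 = ((-4 + √(-1/16*39/8)) - 254) - 1/227 = ((-4 + √(-39/128)) - 254) - 1/227 = ((-4 + I*√78/16) - 254) - 1/227 = (-258 + I*√78/16) - 1/227 = -58567/227 + I*√78/16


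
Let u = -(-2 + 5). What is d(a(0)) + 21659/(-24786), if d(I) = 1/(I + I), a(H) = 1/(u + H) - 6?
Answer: -224350/235467 ≈ -0.95279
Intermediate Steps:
u = -3 (u = -1*3 = -3)
a(H) = -6 + 1/(-3 + H) (a(H) = 1/(-3 + H) - 6 = -6 + 1/(-3 + H))
d(I) = 1/(2*I)
d(a(0)) + 21659/(-24786) = 1/(2*(((19 - 6*0)/(-3 + 0)))) + 21659/(-24786) = 1/(2*(((19 + 0)/(-3)))) + 21659*(-1/24786) = 1/(2*((-1/3*19))) - 21659/24786 = 1/(2*(-19/3)) - 21659/24786 = (1/2)*(-3/19) - 21659/24786 = -3/38 - 21659/24786 = -224350/235467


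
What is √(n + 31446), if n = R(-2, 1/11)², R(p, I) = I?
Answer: √3804967/11 ≈ 177.33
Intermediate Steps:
n = 1/121 (n = (1/11)² = 1/121 ≈ 0.0082645)
√(n + 31446) = √(1/121 + 31446) = √(3804967/121) = √3804967/11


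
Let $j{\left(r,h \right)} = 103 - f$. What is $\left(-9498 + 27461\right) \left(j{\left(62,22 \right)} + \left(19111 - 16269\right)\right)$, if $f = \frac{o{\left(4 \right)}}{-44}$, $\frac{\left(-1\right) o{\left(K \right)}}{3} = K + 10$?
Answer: $\frac{105767777}{2} \approx 5.2884 \cdot 10^{7}$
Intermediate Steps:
$o{\left(K \right)} = -30 - 3 K$ ($o{\left(K \right)} = - 3 \left(K + 10\right) = - 3 \left(10 + K\right) = -30 - 3 K$)
$f = \frac{21}{22}$ ($f = \frac{-30 - 12}{-44} = \left(-30 - 12\right) \left(- \frac{1}{44}\right) = \left(-42\right) \left(- \frac{1}{44}\right) = \frac{21}{22} \approx 0.95455$)
$j{\left(r,h \right)} = \frac{2245}{22}$ ($j{\left(r,h \right)} = 103 - \frac{21}{22} = \frac{2245}{22}$)
$\left(-9498 + 27461\right) \left(j{\left(62,22 \right)} + \left(19111 - 16269\right)\right) = \left(-9498 + 27461\right) \left(\frac{2245}{22} + \left(19111 - 16269\right)\right) = 17963 \left(\frac{2245}{22} + \left(19111 - 16269\right)\right) = 17963 \left(\frac{2245}{22} + 2842\right) = 17963 \cdot \frac{64769}{22} = \frac{105767777}{2}$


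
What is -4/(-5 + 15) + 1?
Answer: ⅗ ≈ 0.60000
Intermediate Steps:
-4/(-5 + 15) + 1 = -4/10 + 1 = -4*⅒ + 1 = -⅖ + 1 = ⅗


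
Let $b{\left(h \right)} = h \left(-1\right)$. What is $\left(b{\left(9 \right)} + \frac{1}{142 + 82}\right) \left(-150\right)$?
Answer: $\frac{151125}{112} \approx 1349.3$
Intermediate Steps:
$b{\left(h \right)} = - h$
$\left(b{\left(9 \right)} + \frac{1}{142 + 82}\right) \left(-150\right) = \left(\left(-1\right) 9 + \frac{1}{142 + 82}\right) \left(-150\right) = \left(-9 + \frac{1}{224}\right) \left(-150\right) = \left(- \frac{2015}{224}\right) \left(-150\right) = \frac{151125}{112}$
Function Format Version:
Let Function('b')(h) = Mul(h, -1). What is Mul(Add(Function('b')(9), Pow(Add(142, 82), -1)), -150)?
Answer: Rational(151125, 112) ≈ 1349.3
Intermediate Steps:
Function('b')(h) = Mul(-1, h)
Mul(Add(Function('b')(9), Pow(Add(142, 82), -1)), -150) = Mul(Add(Mul(-1, 9), Pow(Add(142, 82), -1)), -150) = Mul(Add(-9, Pow(224, -1)), -150) = Mul(Add(-9, Rational(1, 224)), -150) = Mul(Rational(-2015, 224), -150) = Rational(151125, 112)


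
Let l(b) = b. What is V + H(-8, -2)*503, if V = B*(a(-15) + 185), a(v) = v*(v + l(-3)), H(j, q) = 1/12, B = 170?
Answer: 928703/12 ≈ 77392.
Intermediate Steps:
H(j, q) = 1/12
a(v) = v*(-3 + v) (a(v) = v*(v - 3) = v*(-3 + v))
V = 77350 (V = 170*(-15*(-3 - 15) + 185) = 170*(-15*(-18) + 185) = 170*(270 + 185) = 170*455 = 77350)
V + H(-8, -2)*503 = 77350 + (1/12)*503 = 77350 + 503/12 = 928703/12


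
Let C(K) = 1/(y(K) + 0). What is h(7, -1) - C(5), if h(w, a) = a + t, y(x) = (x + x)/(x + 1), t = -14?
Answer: -78/5 ≈ -15.600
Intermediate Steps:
y(x) = 2*x/(1 + x) (y(x) = (2*x)/(1 + x) = 2*x/(1 + x))
C(K) = (1 + K)/(2*K) (C(K) = 1/(2*K/(1 + K) + 0) = 1/(2*K/(1 + K)) = (1 + K)/(2*K))
h(w, a) = -14 + a (h(w, a) = a - 14 = -14 + a)
h(7, -1) - C(5) = (-14 - 1) - (1 + 5)/(2*5) = -15 - 6/(2*5) = -15 - 1*3/5 = -15 - 3/5 = -78/5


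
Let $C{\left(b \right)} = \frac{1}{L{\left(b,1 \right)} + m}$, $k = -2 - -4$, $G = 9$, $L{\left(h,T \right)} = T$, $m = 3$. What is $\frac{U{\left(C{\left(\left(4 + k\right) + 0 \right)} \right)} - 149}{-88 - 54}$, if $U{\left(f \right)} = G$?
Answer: $\frac{70}{71} \approx 0.98592$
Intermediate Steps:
$k = 2$ ($k = -2 + 4 = 2$)
$C{\left(b \right)} = \frac{1}{4}$ ($C{\left(b \right)} = \frac{1}{1 + 3} = \frac{1}{4}$)
$U{\left(f \right)} = 9$
$\frac{U{\left(C{\left(\left(4 + k\right) + 0 \right)} \right)} - 149}{-88 - 54} = \frac{9 - 149}{-88 - 54} = - \frac{140}{-142} = \left(-140\right) \left(- \frac{1}{142}\right) = \frac{70}{71}$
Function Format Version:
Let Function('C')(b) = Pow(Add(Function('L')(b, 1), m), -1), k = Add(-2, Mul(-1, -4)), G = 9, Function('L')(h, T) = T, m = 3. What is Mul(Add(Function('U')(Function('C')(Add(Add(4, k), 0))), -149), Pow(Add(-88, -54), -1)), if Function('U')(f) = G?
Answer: Rational(70, 71) ≈ 0.98592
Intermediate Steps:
k = 2 (k = Add(-2, 4) = 2)
Function('C')(b) = Rational(1, 4) (Function('C')(b) = Pow(Add(1, 3), -1) = Pow(4, -1) = Rational(1, 4))
Function('U')(f) = 9
Mul(Add(Function('U')(Function('C')(Add(Add(4, k), 0))), -149), Pow(Add(-88, -54), -1)) = Mul(Add(9, -149), Pow(Add(-88, -54), -1)) = Mul(-140, Pow(-142, -1)) = Mul(-140, Rational(-1, 142)) = Rational(70, 71)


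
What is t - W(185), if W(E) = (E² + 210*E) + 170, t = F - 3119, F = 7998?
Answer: -68366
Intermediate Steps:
t = 4879 (t = 7998 - 3119 = 4879)
W(E) = 170 + E² + 210*E
t - W(185) = 4879 - (170 + 185² + 210*185) = 4879 - (170 + 34225 + 38850) = 4879 - 1*73245 = 4879 - 73245 = -68366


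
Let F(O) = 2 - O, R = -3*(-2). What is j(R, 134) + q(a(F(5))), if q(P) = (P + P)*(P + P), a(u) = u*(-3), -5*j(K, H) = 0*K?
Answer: 324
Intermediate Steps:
R = 6
j(K, H) = 0 (j(K, H) = -0*K = -1/5*0 = 0)
a(u) = -3*u
q(P) = 4*P**2 (q(P) = (2*P)*(2*P) = 4*P**2)
j(R, 134) + q(a(F(5))) = 0 + 4*(-3*(2 - 1*5))**2 = 0 + 4*(-3*(2 - 5))**2 = 0 + 4*(-3*(-3))**2 = 0 + 4*9**2 = 0 + 4*81 = 0 + 324 = 324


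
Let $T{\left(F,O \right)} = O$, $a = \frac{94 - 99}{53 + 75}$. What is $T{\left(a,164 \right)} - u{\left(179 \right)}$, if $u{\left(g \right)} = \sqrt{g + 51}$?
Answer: $164 - \sqrt{230} \approx 148.83$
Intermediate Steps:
$u{\left(g \right)} = \sqrt{51 + g}$
$a = - \frac{5}{128} \approx -0.039063$
$T{\left(a,164 \right)} - u{\left(179 \right)} = 164 - \sqrt{51 + 179} = 164 - \sqrt{230}$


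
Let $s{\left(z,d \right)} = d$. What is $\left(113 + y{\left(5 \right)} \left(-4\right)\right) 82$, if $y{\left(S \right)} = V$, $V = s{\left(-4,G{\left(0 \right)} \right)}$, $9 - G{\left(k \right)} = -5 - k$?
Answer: $4674$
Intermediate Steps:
$G{\left(k \right)} = 14 + k$ ($G{\left(k \right)} = 9 - \left(-5 - k\right) = 9 + \left(5 + k\right) = 14 + k$)
$V = 14$ ($V = 14 + 0 = 14$)
$y{\left(S \right)} = 14$
$\left(113 + y{\left(5 \right)} \left(-4\right)\right) 82 = \left(113 + 14 \left(-4\right)\right) 82 = \left(113 - 56\right) 82 = 57 \cdot 82 = 4674$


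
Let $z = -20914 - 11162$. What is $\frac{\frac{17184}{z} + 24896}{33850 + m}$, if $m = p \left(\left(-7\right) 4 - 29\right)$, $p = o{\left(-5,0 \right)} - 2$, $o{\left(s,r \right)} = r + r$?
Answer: $\frac{16636394}{22696443} \approx 0.733$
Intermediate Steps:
$o{\left(s,r \right)} = 2 r$
$z = -32076$
$p = -2$ ($p = 2 \cdot 0 - 2 = 0 - 2 = -2$)
$m = 114$ ($m = - 2 \left(\left(-7\right) 4 - 29\right) = - 2 \left(-28 - 29\right) = \left(-2\right) \left(-57\right) = 114$)
$\frac{\frac{17184}{z} + 24896}{33850 + m} = \frac{\frac{17184}{-32076} + 24896}{33850 + 114} = \frac{17184 \left(- \frac{1}{32076}\right) + 24896}{33964} = \left(- \frac{1432}{2673} + 24896\right) \frac{1}{33964} = \frac{66545576}{2673} \cdot \frac{1}{33964} = \frac{16636394}{22696443}$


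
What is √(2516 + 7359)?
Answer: 5*√395 ≈ 99.373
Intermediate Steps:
√(2516 + 7359) = √9875 = 5*√395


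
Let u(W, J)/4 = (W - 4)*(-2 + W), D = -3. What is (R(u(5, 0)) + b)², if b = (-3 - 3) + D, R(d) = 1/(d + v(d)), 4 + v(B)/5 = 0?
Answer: 5329/64 ≈ 83.266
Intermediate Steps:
v(B) = -20 (v(B) = -20 + 5*0 = -20 + 0 = -20)
u(W, J) = 4*(-4 + W)*(-2 + W) (u(W, J) = 4*((W - 4)*(-2 + W)) = 4*((-4 + W)*(-2 + W)) = 4*(-4 + W)*(-2 + W))
R(d) = 1/(-20 + d) (R(d) = 1/(d - 20) = 1/(-20 + d))
b = -9 (b = (-3 - 3) - 3 = -6 - 3 = -9)
(R(u(5, 0)) + b)² = (1/(-20 + (32 - 24*5 + 4*5²)) - 9)² = (1/(-20 + (32 - 120 + 4*25)) - 9)² = (1/(-20 + (32 - 120 + 100)) - 9)² = (1/(-20 + 12) - 9)² = (1/(-8) - 9)² = (-⅛ - 9)² = (-73/8)² = 5329/64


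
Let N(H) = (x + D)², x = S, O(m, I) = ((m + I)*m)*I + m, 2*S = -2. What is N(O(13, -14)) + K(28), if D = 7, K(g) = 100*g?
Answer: 2836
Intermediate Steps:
S = -1 (S = (½)*(-2) = -1)
O(m, I) = m + I*m*(I + m) (O(m, I) = ((I + m)*m)*I + m = (m*(I + m))*I + m = I*m*(I + m) + m = m + I*m*(I + m))
x = -1
N(H) = 36 (N(H) = (-1 + 7)² = 6² = 36)
N(O(13, -14)) + K(28) = 36 + 100*28 = 36 + 2800 = 2836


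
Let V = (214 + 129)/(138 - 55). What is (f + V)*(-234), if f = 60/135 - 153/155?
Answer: -10807004/12865 ≈ -840.03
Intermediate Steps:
V = 343/83 ≈ 4.1325
f = -757/1395 (f = 60*(1/135) - 153*1/155 = 4/9 - 153/155 = -757/1395 ≈ -0.54265)
(f + V)*(-234) = (-757/1395 + 343/83)*(-234) = (415654/115785)*(-234) = -10807004/12865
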